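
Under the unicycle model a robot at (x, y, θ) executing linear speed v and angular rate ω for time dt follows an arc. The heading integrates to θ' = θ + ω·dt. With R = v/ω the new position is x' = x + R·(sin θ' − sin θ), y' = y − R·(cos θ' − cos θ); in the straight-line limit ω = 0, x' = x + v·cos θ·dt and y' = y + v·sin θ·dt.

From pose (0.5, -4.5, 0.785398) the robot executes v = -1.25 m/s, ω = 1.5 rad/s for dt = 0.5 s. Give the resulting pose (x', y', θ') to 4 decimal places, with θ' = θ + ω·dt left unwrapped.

θ' = 0.7854 + 1.5·0.5 = 1.5354
R = v/ω = -1.25/1.5 = -0.8333
x' = 0.5 + -0.8333·(sin 1.5354 − sin 0.7854) = 0.2564
y' = -4.5 − -0.8333·(cos 1.5354 − cos 0.7854) = -5.0598

(0.2564, -5.0598, 1.5354)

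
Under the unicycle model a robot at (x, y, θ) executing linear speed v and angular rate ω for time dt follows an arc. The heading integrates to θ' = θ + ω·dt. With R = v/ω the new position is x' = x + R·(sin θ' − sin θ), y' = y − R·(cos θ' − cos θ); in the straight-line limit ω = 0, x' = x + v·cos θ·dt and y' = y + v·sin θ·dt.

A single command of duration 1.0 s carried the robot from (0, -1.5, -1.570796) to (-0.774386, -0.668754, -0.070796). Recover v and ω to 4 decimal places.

Δθ = -0.070796 − -1.570796 = 1.500000
ω = Δθ/dt = 1.500000/1.0 = 1.5000
R = −Δy/(cos θ' − cos θ) = -0.8333
v = R·ω = -0.8333·1.5000 = -1.2500

v = -1.2500, ω = 1.5000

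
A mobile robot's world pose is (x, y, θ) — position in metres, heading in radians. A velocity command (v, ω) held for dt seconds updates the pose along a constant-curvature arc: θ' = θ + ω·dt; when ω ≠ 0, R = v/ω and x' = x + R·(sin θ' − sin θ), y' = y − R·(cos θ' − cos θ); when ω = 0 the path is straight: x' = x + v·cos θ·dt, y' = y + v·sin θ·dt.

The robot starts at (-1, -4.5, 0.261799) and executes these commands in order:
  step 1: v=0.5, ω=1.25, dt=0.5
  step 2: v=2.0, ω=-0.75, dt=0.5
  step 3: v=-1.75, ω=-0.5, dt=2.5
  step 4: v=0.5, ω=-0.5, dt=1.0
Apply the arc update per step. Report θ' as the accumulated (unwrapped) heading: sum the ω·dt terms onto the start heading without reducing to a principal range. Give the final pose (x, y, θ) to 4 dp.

step 1: θ'=0.8868 (R=0.4000) → pose (-0.7935, -4.3664, 0.8868)
step 2: θ'=0.5118 (R=-2.6667) → pose (-0.0327, -3.7265, 0.5118)
step 3: θ'=-0.7382 (R=3.5000) → pose (-4.1022, -3.2638, -0.7382)
step 4: θ'=-1.2382 (R=-1.0000) → pose (-3.8299, -3.6770, -1.2382)

(-3.8299, -3.6770, -1.2382)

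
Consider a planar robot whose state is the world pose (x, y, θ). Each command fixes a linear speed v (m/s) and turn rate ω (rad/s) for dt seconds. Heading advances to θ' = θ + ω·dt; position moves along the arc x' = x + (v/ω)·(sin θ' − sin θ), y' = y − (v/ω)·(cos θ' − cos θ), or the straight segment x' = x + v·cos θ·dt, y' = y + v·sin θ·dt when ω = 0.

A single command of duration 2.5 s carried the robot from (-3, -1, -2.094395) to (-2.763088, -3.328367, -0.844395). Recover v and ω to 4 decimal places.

v = 1.0000, ω = 0.5000

Δθ = -0.844395 − -2.094395 = 1.250000
ω = Δθ/dt = 1.250000/2.5 = 0.5000
R = −Δy/(cos θ' − cos θ) = 2.0000
v = R·ω = 2.0000·0.5000 = 1.0000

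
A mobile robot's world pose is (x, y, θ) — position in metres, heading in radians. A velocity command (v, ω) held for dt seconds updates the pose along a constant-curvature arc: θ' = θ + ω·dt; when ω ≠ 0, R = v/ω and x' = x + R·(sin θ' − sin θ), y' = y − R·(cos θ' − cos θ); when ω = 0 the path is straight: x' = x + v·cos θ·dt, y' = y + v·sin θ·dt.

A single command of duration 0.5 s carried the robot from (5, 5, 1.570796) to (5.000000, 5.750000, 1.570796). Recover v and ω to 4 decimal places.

Δθ = 1.570796 − 1.570796 = 0.000000
ω = Δθ/dt = 0.000000/0.5 = 0.0000
ω = 0 → v = (Δx·cos θ + Δy·sin θ)/dt = 1.5000

v = 1.5000, ω = 0.0000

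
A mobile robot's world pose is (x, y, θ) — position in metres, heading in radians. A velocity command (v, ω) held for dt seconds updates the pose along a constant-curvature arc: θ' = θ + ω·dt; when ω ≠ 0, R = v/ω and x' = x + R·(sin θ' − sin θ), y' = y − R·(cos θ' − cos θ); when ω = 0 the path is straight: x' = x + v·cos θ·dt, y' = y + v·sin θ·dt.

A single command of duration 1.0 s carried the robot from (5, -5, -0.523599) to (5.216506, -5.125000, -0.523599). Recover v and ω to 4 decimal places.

Δθ = -0.523599 − -0.523599 = 0.000000
ω = Δθ/dt = 0.000000/1.0 = 0.0000
ω = 0 → v = (Δx·cos θ + Δy·sin θ)/dt = 0.2500

v = 0.2500, ω = 0.0000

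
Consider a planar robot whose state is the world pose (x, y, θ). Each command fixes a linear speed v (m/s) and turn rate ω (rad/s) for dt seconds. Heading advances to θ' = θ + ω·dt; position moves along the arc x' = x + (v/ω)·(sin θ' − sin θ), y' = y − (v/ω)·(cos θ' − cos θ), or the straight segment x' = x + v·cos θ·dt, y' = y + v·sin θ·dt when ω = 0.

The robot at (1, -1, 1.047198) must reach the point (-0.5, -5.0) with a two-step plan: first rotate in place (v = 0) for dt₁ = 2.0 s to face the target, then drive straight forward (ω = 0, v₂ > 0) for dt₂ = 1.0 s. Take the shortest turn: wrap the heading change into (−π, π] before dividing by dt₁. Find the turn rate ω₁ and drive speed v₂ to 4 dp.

heading to target = atan2(-5−-1, -0.5−1) = -1.9296
Δθ = wrap(-1.9296 − 1.0472) = -2.9768; ω₁ = Δθ/dt₁ = -1.4884
distance = √((-0.5−1)² + (-5−-1)²) = 4.2720; v₂ = distance/dt₂ = 4.2720

ω₁ = -1.4884, v₂ = 4.2720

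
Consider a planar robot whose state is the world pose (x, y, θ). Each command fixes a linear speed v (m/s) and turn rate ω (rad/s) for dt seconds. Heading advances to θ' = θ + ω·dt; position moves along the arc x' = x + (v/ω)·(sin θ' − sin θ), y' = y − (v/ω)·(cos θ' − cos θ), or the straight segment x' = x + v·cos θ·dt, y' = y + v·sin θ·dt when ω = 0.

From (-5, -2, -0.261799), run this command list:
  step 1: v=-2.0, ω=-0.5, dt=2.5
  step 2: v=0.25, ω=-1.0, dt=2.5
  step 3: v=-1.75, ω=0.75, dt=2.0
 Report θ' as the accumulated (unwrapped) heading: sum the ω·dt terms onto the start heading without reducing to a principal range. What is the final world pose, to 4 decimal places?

step 1: θ'=-1.5118 (R=4.0000) → pose (-7.9578, 1.6279, -1.5118)
step 2: θ'=-4.0118 (R=-0.2500) → pose (-8.3984, 1.4519, -4.0118)
step 3: θ'=-2.5118 (R=-2.3333) → pose (-5.2404, 1.0705, -2.5118)

(-5.2404, 1.0705, -2.5118)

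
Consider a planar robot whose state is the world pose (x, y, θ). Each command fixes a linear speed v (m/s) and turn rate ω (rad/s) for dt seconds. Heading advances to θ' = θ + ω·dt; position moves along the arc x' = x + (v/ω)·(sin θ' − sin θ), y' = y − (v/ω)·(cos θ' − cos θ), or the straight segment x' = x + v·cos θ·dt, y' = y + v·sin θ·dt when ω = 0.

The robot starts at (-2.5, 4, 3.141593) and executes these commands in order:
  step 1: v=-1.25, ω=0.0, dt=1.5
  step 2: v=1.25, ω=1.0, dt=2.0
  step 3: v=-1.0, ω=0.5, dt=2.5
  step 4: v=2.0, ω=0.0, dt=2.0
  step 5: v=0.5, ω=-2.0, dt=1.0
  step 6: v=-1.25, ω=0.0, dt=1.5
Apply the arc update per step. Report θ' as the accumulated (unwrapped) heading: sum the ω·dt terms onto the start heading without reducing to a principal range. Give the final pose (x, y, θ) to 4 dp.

(1.0354, 5.2705, 4.3916)

step 1: θ'=3.1416 (straight) → pose (-0.6250, 4.0000, 3.1416)
step 2: θ'=5.1416 (R=1.2500) → pose (-1.7616, 2.2298, 5.1416)
step 3: θ'=6.3916 (R=-2.0000) → pose (-3.7966, 3.3858, 6.3916)
step 4: θ'=6.3916 (straight) → pose (0.1799, 3.8186, 6.3916)
step 5: θ'=4.3916 (R=-0.2500) → pose (0.4442, 3.4912, 4.3916)
step 6: θ'=4.3916 (straight) → pose (1.0354, 5.2705, 4.3916)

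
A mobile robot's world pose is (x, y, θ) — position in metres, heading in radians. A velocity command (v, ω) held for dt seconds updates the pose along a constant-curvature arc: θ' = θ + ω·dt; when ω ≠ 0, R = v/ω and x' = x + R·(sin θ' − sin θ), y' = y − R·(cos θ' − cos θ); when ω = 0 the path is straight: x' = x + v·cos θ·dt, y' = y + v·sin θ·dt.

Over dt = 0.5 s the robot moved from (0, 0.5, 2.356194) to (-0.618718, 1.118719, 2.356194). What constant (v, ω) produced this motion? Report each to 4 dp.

v = 1.7500, ω = 0.0000

Δθ = 2.356194 − 2.356194 = 0.000000
ω = Δθ/dt = 0.000000/0.5 = 0.0000
ω = 0 → v = (Δx·cos θ + Δy·sin θ)/dt = 1.7500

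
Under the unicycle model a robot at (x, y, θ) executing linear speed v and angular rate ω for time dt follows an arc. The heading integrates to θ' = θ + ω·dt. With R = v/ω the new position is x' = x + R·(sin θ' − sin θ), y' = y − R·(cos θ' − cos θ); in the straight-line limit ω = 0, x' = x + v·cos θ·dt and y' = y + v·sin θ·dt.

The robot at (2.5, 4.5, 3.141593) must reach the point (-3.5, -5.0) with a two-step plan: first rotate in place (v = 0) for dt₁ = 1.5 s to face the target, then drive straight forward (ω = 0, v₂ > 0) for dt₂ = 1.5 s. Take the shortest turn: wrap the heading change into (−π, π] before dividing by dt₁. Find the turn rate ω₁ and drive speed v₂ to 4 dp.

heading to target = atan2(-5−4.5, -3.5−2.5) = -2.1341
Δθ = wrap(-2.1341 − 3.1416) = 1.0075; ω₁ = Δθ/dt₁ = 0.6717
distance = √((-3.5−2.5)² + (-5−4.5)²) = 11.2361; v₂ = distance/dt₂ = 7.4907

ω₁ = 0.6717, v₂ = 7.4907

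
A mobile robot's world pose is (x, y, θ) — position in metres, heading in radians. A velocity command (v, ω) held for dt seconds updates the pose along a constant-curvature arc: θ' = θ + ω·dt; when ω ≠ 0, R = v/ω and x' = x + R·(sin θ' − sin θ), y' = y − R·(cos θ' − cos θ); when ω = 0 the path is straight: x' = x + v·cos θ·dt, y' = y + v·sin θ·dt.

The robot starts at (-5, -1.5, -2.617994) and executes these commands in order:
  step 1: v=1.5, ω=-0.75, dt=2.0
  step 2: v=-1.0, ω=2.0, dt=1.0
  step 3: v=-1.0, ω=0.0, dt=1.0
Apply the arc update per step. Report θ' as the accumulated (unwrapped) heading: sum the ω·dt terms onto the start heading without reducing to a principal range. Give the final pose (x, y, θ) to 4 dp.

step 1: θ'=-4.1180 (R=-2.0000) → pose (-7.6570, -0.8880, -4.1180)
step 2: θ'=-2.1180 (R=-0.5000) → pose (-6.8157, -0.8681, -2.1180)
step 3: θ'=-2.1180 (straight) → pose (-6.2954, -0.0141, -2.1180)

(-6.2954, -0.0141, -2.1180)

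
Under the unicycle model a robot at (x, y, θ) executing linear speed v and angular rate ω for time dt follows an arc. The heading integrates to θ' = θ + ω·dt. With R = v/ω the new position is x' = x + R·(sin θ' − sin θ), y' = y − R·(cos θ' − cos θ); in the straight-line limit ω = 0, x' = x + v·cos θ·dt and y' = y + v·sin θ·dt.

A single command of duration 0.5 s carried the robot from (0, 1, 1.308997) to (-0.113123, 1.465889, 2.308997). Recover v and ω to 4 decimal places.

Δθ = 2.308997 − 1.308997 = 1.000000
ω = Δθ/dt = 1.000000/0.5 = 2.0000
R = −Δy/(cos θ' − cos θ) = 0.5000
v = R·ω = 0.5000·2.0000 = 1.0000

v = 1.0000, ω = 2.0000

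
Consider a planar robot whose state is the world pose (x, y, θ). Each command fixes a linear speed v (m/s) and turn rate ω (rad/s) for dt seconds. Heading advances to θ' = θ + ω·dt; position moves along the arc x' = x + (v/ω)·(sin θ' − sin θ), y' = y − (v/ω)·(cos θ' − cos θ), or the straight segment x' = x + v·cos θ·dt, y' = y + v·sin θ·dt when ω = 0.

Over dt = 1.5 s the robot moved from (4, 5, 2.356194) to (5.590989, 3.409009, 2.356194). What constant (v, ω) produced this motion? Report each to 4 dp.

v = -1.5000, ω = 0.0000

Δθ = 2.356194 − 2.356194 = 0.000000
ω = Δθ/dt = 0.000000/1.5 = 0.0000
ω = 0 → v = (Δx·cos θ + Δy·sin θ)/dt = -1.5000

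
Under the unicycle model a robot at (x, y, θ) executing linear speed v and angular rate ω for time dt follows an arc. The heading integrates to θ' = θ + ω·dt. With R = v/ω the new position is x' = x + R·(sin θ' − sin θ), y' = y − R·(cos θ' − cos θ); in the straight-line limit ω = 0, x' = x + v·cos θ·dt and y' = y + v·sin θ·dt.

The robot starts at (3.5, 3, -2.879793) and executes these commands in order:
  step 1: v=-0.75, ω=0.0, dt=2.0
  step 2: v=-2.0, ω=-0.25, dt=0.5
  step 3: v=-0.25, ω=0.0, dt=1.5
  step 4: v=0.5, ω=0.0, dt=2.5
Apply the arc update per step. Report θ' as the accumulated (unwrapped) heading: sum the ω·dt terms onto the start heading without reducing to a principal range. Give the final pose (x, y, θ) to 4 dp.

(5.0616, 3.4668, -3.0048)

step 1: θ'=-2.8798 (straight) → pose (4.9489, 3.3882, -2.8798)
step 2: θ'=-3.0048 (R=8.0000) → pose (5.9285, 3.5861, -3.0048)
step 3: θ'=-3.0048 (straight) → pose (6.3000, 3.6372, -3.0048)
step 4: θ'=-3.0048 (straight) → pose (5.0616, 3.4668, -3.0048)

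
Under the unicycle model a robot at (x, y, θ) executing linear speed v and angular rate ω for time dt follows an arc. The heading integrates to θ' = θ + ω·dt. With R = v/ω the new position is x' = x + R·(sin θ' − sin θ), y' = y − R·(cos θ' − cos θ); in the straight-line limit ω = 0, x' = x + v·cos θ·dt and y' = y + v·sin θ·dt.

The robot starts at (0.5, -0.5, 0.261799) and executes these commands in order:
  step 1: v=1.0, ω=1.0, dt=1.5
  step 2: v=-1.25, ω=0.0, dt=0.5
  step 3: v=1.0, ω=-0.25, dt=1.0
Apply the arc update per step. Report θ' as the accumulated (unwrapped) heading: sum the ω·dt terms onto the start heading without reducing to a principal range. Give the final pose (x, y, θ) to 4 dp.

step 1: θ'=1.7618 (R=1.0000) → pose (1.2230, 0.6558, 1.7618)
step 2: θ'=1.7618 (straight) → pose (1.3416, 0.0421, 1.7618)
step 3: θ'=1.5118 (R=-4.0000) → pose (1.2759, 1.0374, 1.5118)

(1.2759, 1.0374, 1.5118)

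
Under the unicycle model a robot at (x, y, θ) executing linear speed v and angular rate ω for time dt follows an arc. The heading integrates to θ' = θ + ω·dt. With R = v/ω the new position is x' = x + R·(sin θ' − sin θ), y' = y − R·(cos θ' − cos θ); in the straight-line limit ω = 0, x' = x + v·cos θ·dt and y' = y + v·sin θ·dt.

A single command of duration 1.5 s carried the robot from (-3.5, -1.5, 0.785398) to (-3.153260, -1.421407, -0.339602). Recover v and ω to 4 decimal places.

v = 0.2500, ω = -0.7500

Δθ = -0.339602 − 0.785398 = -1.125000
ω = Δθ/dt = -1.125000/1.5 = -0.7500
R = Δx/(sin θ' − sin θ) = -0.3333
v = R·ω = -0.3333·-0.7500 = 0.2500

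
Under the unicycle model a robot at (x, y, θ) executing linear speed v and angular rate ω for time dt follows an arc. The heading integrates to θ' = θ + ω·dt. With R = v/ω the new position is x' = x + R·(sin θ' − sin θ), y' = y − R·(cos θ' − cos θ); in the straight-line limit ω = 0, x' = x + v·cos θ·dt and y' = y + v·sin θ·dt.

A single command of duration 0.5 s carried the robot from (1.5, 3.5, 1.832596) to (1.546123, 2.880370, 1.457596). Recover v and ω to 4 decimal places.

Δθ = 1.457596 − 1.832596 = -0.375000
ω = Δθ/dt = -0.375000/0.5 = -0.7500
R = −Δy/(cos θ' − cos θ) = 1.6667
v = R·ω = 1.6667·-0.7500 = -1.2500

v = -1.2500, ω = -0.7500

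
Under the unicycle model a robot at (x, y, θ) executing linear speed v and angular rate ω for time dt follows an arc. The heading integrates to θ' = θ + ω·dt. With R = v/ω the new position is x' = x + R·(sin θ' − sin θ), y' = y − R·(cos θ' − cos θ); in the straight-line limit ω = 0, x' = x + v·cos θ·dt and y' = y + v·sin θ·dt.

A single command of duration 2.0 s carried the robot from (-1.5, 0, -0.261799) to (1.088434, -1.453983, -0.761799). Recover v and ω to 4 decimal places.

Δθ = -0.761799 − -0.261799 = -0.500000
ω = Δθ/dt = -0.500000/2.0 = -0.2500
R = Δx/(sin θ' − sin θ) = -6.0000
v = R·ω = -6.0000·-0.2500 = 1.5000

v = 1.5000, ω = -0.2500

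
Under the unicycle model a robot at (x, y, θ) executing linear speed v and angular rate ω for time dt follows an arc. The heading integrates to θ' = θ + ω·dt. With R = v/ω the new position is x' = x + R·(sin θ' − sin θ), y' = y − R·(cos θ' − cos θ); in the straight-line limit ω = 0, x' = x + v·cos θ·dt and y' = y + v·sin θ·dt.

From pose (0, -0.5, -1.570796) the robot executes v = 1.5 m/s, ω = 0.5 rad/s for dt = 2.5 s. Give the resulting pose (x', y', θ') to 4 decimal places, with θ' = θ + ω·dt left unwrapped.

(2.0540, -3.3470, -0.3208)

θ' = -1.5708 + 0.5·2.5 = -0.3208
R = v/ω = 1.5/0.5 = 3.0000
x' = 0 + 3.0000·(sin -0.3208 − sin -1.5708) = 2.0540
y' = -0.5 − 3.0000·(cos -0.3208 − cos -1.5708) = -3.3470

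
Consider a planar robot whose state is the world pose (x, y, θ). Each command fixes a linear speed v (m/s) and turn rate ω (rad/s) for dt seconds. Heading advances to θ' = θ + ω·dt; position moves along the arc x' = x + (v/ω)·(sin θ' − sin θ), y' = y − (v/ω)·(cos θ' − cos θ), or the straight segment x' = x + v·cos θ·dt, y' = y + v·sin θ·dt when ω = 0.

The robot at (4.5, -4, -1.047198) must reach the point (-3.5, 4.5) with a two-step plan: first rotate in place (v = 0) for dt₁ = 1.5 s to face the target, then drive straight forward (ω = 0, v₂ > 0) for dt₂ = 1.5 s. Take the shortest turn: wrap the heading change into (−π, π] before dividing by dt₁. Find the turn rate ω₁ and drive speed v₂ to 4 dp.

heading to target = atan2(4.5−-4, -3.5−4.5) = 2.3259
Δθ = wrap(2.3259 − -1.0472) = -2.9101; ω₁ = Δθ/dt₁ = -1.9401
distance = √((-3.5−4.5)² + (4.5−-4)²) = 11.6726; v₂ = distance/dt₂ = 7.7817

ω₁ = -1.9401, v₂ = 7.7817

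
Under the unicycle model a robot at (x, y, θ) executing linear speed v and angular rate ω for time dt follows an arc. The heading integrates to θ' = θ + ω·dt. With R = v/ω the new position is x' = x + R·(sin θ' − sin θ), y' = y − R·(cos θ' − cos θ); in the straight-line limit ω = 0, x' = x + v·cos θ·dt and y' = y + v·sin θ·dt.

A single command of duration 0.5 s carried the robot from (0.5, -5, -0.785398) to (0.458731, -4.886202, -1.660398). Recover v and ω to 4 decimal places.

v = -0.2500, ω = -1.7500

Δθ = -1.660398 − -0.785398 = -0.875000
ω = Δθ/dt = -0.875000/0.5 = -1.7500
R = −Δy/(cos θ' − cos θ) = 0.1429
v = R·ω = 0.1429·-1.7500 = -0.2500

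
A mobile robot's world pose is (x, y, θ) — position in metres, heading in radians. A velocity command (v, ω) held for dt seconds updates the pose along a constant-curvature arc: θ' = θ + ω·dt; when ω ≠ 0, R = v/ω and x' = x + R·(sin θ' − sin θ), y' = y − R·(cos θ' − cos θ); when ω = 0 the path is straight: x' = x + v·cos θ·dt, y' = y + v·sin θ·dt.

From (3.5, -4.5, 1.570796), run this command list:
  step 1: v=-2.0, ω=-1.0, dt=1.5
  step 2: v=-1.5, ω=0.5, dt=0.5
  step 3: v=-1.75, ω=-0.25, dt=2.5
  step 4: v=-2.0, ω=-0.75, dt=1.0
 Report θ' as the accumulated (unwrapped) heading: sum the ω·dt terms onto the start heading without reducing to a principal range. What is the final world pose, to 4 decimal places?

(-4.9162, -5.4491, -1.0542)

step 1: θ'=0.0708 (R=2.0000) → pose (1.6415, -6.4950, 0.0708)
step 2: θ'=0.3208 (R=-3.0000) → pose (0.9077, -6.6405, 0.3208)
step 3: θ'=-0.3042 (R=7.0000) → pose (-3.3963, -6.6762, -0.3042)
step 4: θ'=-1.0542 (R=2.6667) → pose (-4.9162, -5.4491, -1.0542)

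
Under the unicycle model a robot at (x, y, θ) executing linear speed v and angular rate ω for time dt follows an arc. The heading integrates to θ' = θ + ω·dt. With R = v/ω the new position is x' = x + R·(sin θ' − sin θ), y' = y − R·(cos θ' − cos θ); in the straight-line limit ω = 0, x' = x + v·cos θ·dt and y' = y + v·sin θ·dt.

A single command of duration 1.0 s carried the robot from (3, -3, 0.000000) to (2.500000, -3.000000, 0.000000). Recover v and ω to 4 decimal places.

Δθ = 0.000000 − 0.000000 = 0.000000
ω = Δθ/dt = 0.000000/1.0 = 0.0000
ω = 0 → v = (Δx·cos θ + Δy·sin θ)/dt = -0.5000

v = -0.5000, ω = 0.0000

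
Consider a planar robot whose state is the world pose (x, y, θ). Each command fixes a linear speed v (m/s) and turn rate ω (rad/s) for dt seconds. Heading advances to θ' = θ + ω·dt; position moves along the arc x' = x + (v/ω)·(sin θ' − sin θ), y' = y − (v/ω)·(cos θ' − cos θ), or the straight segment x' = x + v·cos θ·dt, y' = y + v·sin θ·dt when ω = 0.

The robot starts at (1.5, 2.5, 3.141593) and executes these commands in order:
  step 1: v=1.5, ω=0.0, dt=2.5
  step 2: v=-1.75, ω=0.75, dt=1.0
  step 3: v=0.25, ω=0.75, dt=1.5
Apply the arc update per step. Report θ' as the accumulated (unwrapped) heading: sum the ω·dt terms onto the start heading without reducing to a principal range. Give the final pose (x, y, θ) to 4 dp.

(-0.7503, 2.7823, 5.0166)

step 1: θ'=3.1416 (straight) → pose (-2.2500, 2.5000, 3.1416)
step 2: θ'=3.8916 (R=-2.3333) → pose (-0.6595, 3.1261, 3.8916)
step 3: θ'=5.0166 (R=0.3333) → pose (-0.7503, 2.7823, 5.0166)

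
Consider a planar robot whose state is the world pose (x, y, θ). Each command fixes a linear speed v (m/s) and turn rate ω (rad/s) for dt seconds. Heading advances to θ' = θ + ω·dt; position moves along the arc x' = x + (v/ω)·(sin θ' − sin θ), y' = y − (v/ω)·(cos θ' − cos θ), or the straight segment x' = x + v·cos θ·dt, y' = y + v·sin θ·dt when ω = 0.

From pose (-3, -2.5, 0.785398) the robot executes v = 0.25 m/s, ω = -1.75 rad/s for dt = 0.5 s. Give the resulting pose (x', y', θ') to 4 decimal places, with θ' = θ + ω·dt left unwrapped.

(-2.8862, -2.4587, -0.0896)

θ' = 0.7854 + -1.75·0.5 = -0.0896
R = v/ω = 0.25/-1.75 = -0.1429
x' = -3 + -0.1429·(sin -0.0896 − sin 0.7854) = -2.8862
y' = -2.5 − -0.1429·(cos -0.0896 − cos 0.7854) = -2.4587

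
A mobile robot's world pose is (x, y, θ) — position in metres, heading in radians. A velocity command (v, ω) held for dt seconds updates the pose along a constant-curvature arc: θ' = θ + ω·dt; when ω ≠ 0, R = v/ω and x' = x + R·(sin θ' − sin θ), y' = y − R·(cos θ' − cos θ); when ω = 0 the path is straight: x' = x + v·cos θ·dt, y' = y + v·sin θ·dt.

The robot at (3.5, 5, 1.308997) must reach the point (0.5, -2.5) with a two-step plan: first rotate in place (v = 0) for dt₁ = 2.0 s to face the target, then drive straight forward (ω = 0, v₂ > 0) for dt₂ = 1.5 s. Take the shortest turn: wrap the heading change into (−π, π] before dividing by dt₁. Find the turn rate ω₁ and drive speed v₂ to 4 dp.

heading to target = atan2(-2.5−5, 0.5−3.5) = -1.9513
Δθ = wrap(-1.9513 − 1.3090) = 3.0229; ω₁ = Δθ/dt₁ = 1.5114
distance = √((0.5−3.5)² + (-2.5−5)²) = 8.0777; v₂ = distance/dt₂ = 5.3852

ω₁ = 1.5114, v₂ = 5.3852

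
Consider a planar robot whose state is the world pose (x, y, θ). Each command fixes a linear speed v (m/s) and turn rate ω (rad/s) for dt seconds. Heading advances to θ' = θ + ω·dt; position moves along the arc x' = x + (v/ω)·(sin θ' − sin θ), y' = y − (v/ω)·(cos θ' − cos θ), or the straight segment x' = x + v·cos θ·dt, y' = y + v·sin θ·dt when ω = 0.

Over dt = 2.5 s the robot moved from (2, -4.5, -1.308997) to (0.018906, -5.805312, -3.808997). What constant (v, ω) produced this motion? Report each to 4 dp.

Δθ = -3.808997 − -1.308997 = -2.500000
ω = Δθ/dt = -2.500000/2.5 = -1.0000
R = Δx/(sin θ' − sin θ) = -1.2500
v = R·ω = -1.2500·-1.0000 = 1.2500

v = 1.2500, ω = -1.0000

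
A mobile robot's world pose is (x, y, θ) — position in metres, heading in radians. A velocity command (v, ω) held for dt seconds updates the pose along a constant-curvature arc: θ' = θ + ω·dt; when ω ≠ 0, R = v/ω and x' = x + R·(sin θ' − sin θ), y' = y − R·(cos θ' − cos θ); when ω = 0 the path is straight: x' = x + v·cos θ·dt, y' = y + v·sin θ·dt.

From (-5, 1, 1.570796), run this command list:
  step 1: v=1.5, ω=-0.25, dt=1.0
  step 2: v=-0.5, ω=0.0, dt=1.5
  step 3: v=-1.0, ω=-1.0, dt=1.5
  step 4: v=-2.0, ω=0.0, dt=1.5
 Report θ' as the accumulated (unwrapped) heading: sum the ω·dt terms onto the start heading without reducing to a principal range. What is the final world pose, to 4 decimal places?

(-9.0981, 1.5559, -0.1792)

step 1: θ'=1.3208 (R=-6.0000) → pose (-4.8135, 2.4844, 1.3208)
step 2: θ'=1.3208 (straight) → pose (-4.9990, 1.7577, 1.3208)
step 3: θ'=-0.1792 (R=1.0000) → pose (-6.1462, 1.0212, -0.1792)
step 4: θ'=-0.1792 (straight) → pose (-9.0981, 1.5559, -0.1792)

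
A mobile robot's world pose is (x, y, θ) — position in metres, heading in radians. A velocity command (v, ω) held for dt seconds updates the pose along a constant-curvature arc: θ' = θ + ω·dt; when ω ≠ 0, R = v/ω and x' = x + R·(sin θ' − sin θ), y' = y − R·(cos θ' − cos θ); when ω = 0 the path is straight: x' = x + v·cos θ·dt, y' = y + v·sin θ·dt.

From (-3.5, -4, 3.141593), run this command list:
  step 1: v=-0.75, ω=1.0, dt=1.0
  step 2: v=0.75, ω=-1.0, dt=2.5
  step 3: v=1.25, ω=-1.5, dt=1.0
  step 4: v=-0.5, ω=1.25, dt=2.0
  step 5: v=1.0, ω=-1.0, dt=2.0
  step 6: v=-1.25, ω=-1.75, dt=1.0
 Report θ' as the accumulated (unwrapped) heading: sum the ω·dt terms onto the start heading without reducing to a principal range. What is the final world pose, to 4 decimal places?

(-4.8556, -1.2338, -1.1084)

step 1: θ'=4.1416 (R=-0.7500) → pose (-2.8689, -3.6552, 4.1416)
step 2: θ'=1.6416 (R=-0.7500) → pose (-4.2481, -3.3031, 1.6416)
step 3: θ'=0.1416 (R=-0.8333) → pose (-3.5345, -2.4191, 0.1416)
step 4: θ'=2.6416 (R=-0.4000) → pose (-3.6698, -3.1661, 2.6416)
step 5: θ'=0.6416 (R=-1.0000) → pose (-3.7888, -1.4874, 0.6416)
step 6: θ'=-1.1084 (R=0.7143) → pose (-4.8556, -1.2338, -1.1084)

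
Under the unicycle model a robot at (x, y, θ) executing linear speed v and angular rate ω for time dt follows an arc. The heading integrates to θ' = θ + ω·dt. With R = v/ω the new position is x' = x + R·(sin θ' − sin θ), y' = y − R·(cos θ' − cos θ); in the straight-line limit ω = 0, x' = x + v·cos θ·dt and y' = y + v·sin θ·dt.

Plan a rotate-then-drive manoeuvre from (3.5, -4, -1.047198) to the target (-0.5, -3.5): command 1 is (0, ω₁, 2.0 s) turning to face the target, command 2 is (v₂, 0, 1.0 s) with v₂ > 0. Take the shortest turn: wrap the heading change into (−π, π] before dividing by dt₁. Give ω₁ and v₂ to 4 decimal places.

ω₁ = -1.1094, v₂ = 4.0311

heading to target = atan2(-3.5−-4, -0.5−3.5) = 3.0172
Δθ = wrap(3.0172 − -1.0472) = -2.2187; ω₁ = Δθ/dt₁ = -1.1094
distance = √((-0.5−3.5)² + (-3.5−-4)²) = 4.0311; v₂ = distance/dt₂ = 4.0311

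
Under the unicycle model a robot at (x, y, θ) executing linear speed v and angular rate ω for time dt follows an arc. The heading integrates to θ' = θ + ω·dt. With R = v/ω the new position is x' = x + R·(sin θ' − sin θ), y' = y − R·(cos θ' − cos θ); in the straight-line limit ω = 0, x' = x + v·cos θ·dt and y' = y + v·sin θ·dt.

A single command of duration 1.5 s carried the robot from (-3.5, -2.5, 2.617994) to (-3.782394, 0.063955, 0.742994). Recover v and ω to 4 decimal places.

v = 2.0000, ω = -1.2500

Δθ = 0.742994 − 2.617994 = -1.875000
ω = Δθ/dt = -1.875000/1.5 = -1.2500
R = −Δy/(cos θ' − cos θ) = -1.6000
v = R·ω = -1.6000·-1.2500 = 2.0000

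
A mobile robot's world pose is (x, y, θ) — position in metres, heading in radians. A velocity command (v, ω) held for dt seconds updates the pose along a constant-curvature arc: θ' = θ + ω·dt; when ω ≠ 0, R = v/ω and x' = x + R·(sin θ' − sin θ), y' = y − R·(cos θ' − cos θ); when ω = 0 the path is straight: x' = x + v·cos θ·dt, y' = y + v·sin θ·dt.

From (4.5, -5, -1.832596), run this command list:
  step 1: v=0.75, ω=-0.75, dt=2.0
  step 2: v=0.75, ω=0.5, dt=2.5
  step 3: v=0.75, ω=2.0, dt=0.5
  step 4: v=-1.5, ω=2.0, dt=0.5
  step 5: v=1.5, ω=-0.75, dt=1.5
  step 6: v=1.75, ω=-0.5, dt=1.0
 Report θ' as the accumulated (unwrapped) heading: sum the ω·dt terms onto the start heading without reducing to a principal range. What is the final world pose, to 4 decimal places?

step 1: θ'=-3.3326 (R=-1.0000) → pose (3.3442, -5.7230, -3.3326)
step 2: θ'=-2.0826 (R=1.5000) → pose (1.7517, -6.4611, -2.0826)
step 3: θ'=-1.0826 (R=0.3750) → pose (1.7474, -6.8206, -1.0826)
step 4: θ'=-0.0826 (R=-0.7500) → pose (1.1469, -6.4250, -0.0826)
step 5: θ'=-1.2076 (R=-2.0000) → pose (2.8514, -7.7076, -1.2076)
step 6: θ'=-1.7076 (R=-3.5000) → pose (3.0471, -9.4284, -1.7076)

(3.0471, -9.4284, -1.7076)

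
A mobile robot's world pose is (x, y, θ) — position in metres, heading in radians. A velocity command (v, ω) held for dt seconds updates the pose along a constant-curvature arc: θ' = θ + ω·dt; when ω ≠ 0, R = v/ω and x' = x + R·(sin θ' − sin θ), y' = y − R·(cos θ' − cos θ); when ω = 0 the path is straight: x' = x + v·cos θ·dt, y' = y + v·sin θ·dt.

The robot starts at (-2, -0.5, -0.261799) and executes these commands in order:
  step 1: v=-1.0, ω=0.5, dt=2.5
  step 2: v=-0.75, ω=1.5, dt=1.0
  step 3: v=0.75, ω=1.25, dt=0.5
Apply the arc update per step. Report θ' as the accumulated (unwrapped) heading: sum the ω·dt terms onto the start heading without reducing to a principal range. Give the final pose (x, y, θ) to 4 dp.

(-4.4218, -1.8802, 3.1132)

step 1: θ'=0.9882 (R=-2.0000) → pose (-4.1877, -1.3315, 0.9882)
step 2: θ'=2.4882 (R=-0.5000) → pose (-4.0741, -2.0036, 2.4882)
step 3: θ'=3.1132 (R=0.6000) → pose (-4.4218, -1.8802, 3.1132)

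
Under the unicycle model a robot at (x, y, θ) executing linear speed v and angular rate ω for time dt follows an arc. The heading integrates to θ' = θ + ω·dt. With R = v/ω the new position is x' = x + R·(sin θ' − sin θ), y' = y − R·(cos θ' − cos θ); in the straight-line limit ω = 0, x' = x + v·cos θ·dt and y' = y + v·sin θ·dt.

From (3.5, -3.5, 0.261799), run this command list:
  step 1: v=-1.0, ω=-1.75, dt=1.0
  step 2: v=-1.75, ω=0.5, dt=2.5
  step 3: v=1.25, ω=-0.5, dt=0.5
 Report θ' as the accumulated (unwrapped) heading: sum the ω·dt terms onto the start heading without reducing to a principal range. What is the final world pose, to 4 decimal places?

(0.7031, -0.1042, -0.4882)

step 1: θ'=-1.4882 (R=0.5714) → pose (2.7826, -2.9952, -1.4882)
step 2: θ'=-0.2382 (R=-3.5000) → pose (0.1204, 0.1172, -0.2382)
step 3: θ'=-0.4882 (R=-2.5000) → pose (0.7031, -0.1042, -0.4882)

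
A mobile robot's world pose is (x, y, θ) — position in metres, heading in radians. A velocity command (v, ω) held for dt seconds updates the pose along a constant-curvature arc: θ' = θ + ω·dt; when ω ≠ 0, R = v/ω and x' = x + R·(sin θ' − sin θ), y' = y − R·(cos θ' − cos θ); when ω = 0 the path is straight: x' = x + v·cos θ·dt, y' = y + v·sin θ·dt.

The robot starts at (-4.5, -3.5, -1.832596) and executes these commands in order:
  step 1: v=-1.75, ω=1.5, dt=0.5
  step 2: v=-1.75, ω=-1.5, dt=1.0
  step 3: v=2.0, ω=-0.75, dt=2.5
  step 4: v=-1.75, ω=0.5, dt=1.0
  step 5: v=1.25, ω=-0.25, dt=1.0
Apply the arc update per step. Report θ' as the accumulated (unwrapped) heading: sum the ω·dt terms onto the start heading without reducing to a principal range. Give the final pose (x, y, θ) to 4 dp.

(-8.0764, -0.0342, -4.2076)

step 1: θ'=-1.0826 (R=-1.1667) → pose (-4.5965, -2.6508, -1.0826)
step 2: θ'=-2.5826 (R=1.1667) → pose (-4.1849, -1.1145, -2.5826)
step 3: θ'=-4.4576 (R=-2.6667) → pose (-8.1797, 0.4741, -4.4576)
step 4: θ'=-3.9576 (R=-3.5000) → pose (-7.3421, -1.0417, -3.9576)
step 5: θ'=-4.2076 (R=-5.0000) → pose (-8.0764, -0.0342, -4.2076)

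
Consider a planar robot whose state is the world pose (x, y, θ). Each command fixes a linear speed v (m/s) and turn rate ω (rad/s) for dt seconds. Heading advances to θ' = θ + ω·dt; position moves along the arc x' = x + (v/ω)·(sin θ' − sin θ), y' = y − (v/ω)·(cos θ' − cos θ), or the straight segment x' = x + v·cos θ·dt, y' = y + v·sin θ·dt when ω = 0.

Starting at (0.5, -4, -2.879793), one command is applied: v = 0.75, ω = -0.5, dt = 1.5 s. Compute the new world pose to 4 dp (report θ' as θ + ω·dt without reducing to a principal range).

θ' = -2.8798 + -0.5·1.5 = -3.6298
R = v/ω = 0.75/-0.5 = -1.5000
x' = 0.5 + -1.5000·(sin -3.6298 − sin -2.8798) = -0.5918
y' = -4 − -1.5000·(cos -3.6298 − cos -2.8798) = -3.8759

(-0.5918, -3.8759, -3.6298)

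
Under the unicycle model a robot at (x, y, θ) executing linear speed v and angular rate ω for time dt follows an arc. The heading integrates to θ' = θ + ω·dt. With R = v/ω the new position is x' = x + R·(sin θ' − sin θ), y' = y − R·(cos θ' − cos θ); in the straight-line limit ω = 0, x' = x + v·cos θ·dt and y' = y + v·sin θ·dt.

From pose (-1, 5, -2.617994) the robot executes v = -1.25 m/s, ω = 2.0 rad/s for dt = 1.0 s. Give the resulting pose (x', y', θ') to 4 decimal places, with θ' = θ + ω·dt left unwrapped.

θ' = -2.6180 + 2.0·1.0 = -0.6180
R = v/ω = -1.25/2.0 = -0.6250
x' = -1 + -0.6250·(sin -0.6180 − sin -2.6180) = -0.9504
y' = 5 − -0.6250·(cos -0.6180 − cos -2.6180) = 6.0507

(-0.9504, 6.0507, -0.6180)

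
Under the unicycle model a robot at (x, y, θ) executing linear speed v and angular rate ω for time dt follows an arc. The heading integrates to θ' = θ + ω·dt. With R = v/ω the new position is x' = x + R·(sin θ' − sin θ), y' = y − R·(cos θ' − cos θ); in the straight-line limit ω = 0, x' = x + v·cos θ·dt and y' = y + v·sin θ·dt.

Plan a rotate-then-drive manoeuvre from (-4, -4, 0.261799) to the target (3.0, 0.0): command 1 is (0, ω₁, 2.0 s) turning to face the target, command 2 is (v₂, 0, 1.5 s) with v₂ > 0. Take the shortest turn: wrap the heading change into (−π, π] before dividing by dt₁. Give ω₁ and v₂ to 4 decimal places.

ω₁ = 0.1287, v₂ = 5.3748

heading to target = atan2(0−-4, 3−-4) = 0.5191
Δθ = wrap(0.5191 − 0.2618) = 0.2573; ω₁ = Δθ/dt₁ = 0.1287
distance = √((3−-4)² + (0−-4)²) = 8.0623; v₂ = distance/dt₂ = 5.3748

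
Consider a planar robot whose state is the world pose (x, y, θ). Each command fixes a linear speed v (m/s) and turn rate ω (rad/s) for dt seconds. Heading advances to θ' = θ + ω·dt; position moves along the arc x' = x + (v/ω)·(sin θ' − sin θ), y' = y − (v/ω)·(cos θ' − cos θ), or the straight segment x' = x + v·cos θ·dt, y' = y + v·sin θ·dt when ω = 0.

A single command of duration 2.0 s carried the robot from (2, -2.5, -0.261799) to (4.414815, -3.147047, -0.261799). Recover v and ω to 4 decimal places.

v = 1.2500, ω = 0.0000

Δθ = -0.261799 − -0.261799 = 0.000000
ω = Δθ/dt = 0.000000/2.0 = 0.0000
ω = 0 → v = (Δx·cos θ + Δy·sin θ)/dt = 1.2500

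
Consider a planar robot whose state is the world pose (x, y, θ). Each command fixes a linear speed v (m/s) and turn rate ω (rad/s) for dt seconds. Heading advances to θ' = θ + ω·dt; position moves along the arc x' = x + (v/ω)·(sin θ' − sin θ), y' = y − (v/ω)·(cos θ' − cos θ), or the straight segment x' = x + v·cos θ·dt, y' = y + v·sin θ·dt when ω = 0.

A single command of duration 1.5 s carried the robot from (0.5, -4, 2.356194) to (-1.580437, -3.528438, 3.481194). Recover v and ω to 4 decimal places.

Δθ = 3.481194 − 2.356194 = 1.125000
ω = Δθ/dt = 1.125000/1.5 = 0.7500
R = Δx/(sin θ' − sin θ) = 2.0000
v = R·ω = 2.0000·0.7500 = 1.5000

v = 1.5000, ω = 0.7500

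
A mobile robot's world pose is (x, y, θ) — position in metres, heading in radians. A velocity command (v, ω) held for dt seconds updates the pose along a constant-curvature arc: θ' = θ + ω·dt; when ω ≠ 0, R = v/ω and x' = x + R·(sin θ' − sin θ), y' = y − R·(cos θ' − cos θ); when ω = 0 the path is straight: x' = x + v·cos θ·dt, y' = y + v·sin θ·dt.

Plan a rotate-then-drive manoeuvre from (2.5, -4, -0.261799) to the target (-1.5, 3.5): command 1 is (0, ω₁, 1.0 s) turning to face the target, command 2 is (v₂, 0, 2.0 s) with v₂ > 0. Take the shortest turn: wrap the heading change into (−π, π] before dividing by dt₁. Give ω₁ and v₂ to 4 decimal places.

ω₁ = 2.3226, v₂ = 4.2500

heading to target = atan2(3.5−-4, -1.5−2.5) = 2.0608
Δθ = wrap(2.0608 − -0.2618) = 2.3226; ω₁ = Δθ/dt₁ = 2.3226
distance = √((-1.5−2.5)² + (3.5−-4)²) = 8.5000; v₂ = distance/dt₂ = 4.2500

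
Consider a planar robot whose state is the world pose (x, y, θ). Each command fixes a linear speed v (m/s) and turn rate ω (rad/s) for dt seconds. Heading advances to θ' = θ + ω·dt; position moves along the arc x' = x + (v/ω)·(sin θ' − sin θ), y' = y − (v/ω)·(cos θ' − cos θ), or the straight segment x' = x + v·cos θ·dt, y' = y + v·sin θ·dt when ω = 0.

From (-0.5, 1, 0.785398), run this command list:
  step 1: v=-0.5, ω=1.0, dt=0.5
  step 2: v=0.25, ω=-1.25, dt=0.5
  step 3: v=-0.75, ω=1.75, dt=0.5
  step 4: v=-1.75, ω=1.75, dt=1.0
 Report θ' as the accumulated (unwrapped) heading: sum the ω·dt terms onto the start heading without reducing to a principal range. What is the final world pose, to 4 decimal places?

step 1: θ'=1.2854 (R=-0.5000) → pose (-0.6262, 0.7872, 1.2854)
step 2: θ'=0.6604 (R=-0.2000) → pose (-0.5570, 0.8889, 0.6604)
step 3: θ'=1.5354 (R=-0.4286) → pose (-0.7224, 0.5656, 1.5354)
step 4: θ'=3.2854 (R=-1.0000) → pose (0.4203, -0.4595, 3.2854)

(0.4203, -0.4595, 3.2854)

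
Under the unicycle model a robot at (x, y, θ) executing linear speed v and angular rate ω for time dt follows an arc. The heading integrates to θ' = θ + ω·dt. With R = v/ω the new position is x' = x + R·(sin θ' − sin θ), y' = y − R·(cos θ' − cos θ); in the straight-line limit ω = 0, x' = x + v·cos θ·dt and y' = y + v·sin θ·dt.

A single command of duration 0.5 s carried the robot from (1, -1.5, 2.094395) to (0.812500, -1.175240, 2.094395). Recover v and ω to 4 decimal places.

Δθ = 2.094395 − 2.094395 = 0.000000
ω = Δθ/dt = 0.000000/0.5 = 0.0000
ω = 0 → v = (Δx·cos θ + Δy·sin θ)/dt = 0.7500

v = 0.7500, ω = 0.0000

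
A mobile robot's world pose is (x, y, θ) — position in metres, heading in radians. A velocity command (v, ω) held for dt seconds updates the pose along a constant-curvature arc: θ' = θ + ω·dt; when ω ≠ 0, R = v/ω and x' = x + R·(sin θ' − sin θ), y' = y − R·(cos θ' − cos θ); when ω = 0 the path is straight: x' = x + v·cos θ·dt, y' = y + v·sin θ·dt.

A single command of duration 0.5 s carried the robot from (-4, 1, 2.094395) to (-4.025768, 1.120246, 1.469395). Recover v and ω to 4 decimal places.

Δθ = 1.469395 − 2.094395 = -0.625000
ω = Δθ/dt = -0.625000/0.5 = -1.2500
R = −Δy/(cos θ' − cos θ) = -0.2000
v = R·ω = -0.2000·-1.2500 = 0.2500

v = 0.2500, ω = -1.2500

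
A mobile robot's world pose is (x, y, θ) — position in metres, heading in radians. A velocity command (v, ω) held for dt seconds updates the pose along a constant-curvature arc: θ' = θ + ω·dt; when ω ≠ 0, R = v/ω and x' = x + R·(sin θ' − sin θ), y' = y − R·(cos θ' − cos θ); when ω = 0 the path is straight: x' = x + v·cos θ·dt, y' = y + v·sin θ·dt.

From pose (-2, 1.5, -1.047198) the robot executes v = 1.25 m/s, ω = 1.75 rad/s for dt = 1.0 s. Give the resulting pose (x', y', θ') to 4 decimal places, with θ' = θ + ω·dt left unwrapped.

θ' = -1.0472 + 1.75·1.0 = 0.7028
R = v/ω = 1.25/1.75 = 0.7143
x' = -2 + 0.7143·(sin 0.7028 − sin -1.0472) = -0.9197
y' = 1.5 − 0.7143·(cos 0.7028 − cos -1.0472) = 1.3121

(-0.9197, 1.3121, 0.7028)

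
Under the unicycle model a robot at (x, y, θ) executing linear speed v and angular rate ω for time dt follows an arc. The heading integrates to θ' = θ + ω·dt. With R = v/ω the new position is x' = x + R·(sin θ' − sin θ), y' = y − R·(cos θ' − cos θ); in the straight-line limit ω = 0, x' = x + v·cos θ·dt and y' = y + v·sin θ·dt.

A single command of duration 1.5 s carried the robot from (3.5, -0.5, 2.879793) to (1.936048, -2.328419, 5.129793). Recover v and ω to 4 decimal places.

v = 2.0000, ω = 1.5000

Δθ = 5.129793 − 2.879793 = 2.250000
ω = Δθ/dt = 2.250000/1.5 = 1.5000
R = −Δy/(cos θ' − cos θ) = 1.3333
v = R·ω = 1.3333·1.5000 = 2.0000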